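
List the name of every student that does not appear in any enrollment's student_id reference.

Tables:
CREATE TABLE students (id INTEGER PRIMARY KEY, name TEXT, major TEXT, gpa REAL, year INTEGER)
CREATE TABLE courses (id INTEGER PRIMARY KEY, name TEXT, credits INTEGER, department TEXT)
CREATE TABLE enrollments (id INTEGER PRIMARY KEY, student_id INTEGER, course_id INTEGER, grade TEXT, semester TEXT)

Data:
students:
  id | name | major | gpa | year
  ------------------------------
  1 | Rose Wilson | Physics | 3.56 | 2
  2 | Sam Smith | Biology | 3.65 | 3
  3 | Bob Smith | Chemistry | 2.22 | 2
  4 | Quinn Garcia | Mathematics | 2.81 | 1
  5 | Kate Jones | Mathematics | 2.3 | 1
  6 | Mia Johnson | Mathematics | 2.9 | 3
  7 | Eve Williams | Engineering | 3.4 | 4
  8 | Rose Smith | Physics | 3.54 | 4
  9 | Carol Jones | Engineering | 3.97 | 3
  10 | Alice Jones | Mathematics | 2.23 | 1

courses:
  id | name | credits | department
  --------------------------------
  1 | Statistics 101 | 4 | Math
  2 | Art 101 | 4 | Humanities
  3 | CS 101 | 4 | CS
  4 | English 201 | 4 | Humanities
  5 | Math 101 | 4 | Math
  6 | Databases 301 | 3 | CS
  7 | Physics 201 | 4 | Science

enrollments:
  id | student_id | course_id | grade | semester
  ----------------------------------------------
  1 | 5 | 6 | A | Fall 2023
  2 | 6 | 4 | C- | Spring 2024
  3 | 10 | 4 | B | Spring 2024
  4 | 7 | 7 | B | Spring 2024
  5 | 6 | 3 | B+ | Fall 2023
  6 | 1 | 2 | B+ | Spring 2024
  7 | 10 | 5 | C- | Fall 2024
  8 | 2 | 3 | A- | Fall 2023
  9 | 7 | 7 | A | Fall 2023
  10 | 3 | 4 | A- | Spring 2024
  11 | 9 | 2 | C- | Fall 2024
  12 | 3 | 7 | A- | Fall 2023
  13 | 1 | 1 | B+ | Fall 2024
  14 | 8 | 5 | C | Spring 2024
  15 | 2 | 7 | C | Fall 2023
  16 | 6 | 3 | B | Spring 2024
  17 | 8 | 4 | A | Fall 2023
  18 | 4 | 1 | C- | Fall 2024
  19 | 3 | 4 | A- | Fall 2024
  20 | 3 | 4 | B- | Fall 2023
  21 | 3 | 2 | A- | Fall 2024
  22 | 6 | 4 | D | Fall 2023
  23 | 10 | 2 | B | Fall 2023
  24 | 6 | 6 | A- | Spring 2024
SELECT p.name FROM students p LEFT JOIN enrollments c ON c.student_id = p.id WHERE c.id IS NULL

Execution result:
(no rows)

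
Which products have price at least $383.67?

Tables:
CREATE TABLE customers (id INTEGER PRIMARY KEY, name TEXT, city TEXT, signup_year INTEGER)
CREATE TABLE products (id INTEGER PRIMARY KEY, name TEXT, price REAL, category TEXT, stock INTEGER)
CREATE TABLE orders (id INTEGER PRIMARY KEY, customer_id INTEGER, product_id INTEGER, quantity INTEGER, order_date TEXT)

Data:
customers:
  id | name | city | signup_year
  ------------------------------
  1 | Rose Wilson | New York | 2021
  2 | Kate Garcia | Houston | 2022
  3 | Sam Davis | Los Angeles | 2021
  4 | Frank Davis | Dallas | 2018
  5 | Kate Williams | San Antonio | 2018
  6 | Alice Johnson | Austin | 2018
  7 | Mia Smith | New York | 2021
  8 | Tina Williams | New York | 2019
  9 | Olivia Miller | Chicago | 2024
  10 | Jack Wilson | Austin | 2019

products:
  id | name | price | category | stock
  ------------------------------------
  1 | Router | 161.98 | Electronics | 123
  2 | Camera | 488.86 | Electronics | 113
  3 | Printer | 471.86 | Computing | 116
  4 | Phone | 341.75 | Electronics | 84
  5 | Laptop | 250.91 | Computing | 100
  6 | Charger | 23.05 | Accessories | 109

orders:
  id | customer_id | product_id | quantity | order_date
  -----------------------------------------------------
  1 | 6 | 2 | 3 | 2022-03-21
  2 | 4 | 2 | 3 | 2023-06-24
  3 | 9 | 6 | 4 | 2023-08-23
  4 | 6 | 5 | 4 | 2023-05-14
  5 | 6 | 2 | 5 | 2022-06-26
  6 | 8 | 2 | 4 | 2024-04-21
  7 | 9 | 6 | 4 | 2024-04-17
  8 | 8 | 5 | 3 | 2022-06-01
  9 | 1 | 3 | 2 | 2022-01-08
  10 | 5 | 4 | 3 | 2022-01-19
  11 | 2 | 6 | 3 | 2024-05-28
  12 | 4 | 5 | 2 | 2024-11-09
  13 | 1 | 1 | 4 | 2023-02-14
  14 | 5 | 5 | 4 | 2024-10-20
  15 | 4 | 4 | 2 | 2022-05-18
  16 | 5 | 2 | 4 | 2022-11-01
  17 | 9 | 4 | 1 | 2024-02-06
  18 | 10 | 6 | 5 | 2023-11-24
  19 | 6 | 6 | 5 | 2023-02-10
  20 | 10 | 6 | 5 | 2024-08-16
SELECT name, price FROM products WHERE price >= 383.67

Execution result:
name | price
Camera | 488.86
Printer | 471.86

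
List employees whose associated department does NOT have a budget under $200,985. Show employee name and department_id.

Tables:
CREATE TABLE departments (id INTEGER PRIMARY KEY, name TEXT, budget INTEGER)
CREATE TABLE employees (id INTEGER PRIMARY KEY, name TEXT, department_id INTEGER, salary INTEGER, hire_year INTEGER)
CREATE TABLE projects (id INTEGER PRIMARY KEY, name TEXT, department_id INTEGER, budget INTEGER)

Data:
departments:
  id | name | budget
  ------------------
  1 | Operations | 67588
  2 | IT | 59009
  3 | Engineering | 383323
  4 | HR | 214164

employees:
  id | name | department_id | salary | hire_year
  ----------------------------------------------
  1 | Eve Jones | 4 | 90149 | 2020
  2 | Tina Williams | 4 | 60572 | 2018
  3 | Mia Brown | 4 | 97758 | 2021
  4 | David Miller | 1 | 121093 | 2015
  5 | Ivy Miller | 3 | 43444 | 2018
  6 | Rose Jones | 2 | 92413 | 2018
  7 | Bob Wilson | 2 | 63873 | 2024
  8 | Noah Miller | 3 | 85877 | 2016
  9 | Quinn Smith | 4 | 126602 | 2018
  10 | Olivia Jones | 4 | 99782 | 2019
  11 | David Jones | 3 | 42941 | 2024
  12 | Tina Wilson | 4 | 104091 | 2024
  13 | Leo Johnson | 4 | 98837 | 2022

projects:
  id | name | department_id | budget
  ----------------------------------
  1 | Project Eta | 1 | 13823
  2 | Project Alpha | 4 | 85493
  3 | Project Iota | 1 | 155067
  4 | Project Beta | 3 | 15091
SELECT name, department_id FROM employees WHERE department_id NOT IN (SELECT id FROM departments WHERE budget < 200985)

Execution result:
name | department_id
Eve Jones | 4
Tina Williams | 4
Mia Brown | 4
Ivy Miller | 3
Noah Miller | 3
Quinn Smith | 4
Olivia Jones | 4
David Jones | 3
Tina Wilson | 4
Leo Johnson | 4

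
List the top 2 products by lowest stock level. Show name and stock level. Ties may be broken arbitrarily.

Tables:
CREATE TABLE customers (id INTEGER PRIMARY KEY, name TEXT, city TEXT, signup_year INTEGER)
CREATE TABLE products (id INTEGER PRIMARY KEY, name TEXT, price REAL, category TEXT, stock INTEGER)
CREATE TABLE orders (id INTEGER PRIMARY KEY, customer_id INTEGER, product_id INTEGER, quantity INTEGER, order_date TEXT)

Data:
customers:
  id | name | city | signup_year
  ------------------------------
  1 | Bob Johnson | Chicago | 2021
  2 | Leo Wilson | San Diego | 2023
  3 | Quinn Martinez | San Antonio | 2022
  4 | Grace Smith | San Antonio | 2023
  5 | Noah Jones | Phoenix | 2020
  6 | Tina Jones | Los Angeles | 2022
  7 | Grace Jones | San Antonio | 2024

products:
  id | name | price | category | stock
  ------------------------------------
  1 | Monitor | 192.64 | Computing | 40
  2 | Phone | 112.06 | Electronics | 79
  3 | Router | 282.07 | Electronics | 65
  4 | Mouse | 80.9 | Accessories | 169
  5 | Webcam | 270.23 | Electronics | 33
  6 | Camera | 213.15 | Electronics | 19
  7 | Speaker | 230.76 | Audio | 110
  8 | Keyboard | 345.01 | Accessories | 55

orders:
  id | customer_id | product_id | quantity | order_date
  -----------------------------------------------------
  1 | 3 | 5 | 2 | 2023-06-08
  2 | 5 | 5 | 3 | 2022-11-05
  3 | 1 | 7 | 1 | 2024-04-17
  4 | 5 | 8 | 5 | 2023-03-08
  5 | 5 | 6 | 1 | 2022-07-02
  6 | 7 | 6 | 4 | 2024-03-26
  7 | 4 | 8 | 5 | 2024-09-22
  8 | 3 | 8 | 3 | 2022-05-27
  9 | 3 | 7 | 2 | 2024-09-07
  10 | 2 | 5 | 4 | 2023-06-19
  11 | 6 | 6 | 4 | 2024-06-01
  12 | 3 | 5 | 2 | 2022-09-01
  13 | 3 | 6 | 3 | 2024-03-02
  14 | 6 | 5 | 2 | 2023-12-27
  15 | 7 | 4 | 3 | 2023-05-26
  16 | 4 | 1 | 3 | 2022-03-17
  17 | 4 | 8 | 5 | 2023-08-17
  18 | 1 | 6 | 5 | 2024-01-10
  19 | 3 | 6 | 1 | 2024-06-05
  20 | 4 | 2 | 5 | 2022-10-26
SELECT name, stock FROM products ORDER BY stock ASC LIMIT 2

Execution result:
name | stock
Camera | 19
Webcam | 33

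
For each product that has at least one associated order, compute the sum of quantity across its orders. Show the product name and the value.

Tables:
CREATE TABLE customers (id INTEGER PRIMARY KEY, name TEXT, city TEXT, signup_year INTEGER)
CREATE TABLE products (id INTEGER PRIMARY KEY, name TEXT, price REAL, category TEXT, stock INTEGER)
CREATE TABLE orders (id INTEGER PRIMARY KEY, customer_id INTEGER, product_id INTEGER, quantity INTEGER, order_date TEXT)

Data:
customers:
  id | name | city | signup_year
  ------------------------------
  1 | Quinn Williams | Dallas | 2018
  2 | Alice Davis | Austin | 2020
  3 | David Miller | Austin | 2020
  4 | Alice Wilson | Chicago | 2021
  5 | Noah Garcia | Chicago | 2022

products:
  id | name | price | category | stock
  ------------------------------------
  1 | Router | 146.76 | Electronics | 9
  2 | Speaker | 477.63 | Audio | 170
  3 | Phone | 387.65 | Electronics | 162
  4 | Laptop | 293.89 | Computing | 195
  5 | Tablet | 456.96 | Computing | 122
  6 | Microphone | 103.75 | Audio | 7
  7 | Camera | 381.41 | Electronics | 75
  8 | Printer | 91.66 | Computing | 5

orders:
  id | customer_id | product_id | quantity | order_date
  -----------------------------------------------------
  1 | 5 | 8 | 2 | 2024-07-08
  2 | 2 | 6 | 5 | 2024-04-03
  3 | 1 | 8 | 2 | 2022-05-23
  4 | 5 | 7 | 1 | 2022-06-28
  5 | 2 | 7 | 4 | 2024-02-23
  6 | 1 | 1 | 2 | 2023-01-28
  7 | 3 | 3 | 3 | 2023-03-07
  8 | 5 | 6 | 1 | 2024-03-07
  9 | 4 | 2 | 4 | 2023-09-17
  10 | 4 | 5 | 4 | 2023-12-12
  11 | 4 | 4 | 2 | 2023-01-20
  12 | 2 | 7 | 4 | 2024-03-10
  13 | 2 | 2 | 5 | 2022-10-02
SELECT p.name, SUM(c.quantity) AS sum_quantity FROM orders c JOIN products p ON c.product_id = p.id GROUP BY p.id, p.name

Execution result:
name | sum_quantity
Router | 2
Speaker | 9
Phone | 3
Laptop | 2
Tablet | 4
Microphone | 6
Camera | 9
Printer | 4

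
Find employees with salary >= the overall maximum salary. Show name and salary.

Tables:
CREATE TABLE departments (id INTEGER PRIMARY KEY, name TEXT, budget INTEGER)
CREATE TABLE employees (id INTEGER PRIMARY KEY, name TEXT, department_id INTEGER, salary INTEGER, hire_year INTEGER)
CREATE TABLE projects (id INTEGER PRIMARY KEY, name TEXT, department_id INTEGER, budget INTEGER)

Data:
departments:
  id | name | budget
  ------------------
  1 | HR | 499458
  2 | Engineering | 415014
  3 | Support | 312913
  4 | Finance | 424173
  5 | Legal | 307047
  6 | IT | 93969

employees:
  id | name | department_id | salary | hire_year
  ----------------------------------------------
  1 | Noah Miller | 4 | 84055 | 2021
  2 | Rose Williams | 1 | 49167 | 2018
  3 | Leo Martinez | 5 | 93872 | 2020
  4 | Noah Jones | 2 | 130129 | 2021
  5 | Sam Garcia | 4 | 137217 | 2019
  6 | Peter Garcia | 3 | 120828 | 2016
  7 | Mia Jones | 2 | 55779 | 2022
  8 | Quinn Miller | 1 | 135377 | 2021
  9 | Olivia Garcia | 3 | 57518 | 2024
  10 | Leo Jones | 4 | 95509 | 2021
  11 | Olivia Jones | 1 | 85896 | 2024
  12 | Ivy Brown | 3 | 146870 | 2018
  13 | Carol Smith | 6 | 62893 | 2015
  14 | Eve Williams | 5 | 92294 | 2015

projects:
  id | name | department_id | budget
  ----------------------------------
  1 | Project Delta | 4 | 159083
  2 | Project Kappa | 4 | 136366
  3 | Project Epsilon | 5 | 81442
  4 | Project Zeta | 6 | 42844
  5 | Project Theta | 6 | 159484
SELECT name, salary FROM employees WHERE salary >= (SELECT MAX(salary) FROM employees)

Execution result:
name | salary
Ivy Brown | 146870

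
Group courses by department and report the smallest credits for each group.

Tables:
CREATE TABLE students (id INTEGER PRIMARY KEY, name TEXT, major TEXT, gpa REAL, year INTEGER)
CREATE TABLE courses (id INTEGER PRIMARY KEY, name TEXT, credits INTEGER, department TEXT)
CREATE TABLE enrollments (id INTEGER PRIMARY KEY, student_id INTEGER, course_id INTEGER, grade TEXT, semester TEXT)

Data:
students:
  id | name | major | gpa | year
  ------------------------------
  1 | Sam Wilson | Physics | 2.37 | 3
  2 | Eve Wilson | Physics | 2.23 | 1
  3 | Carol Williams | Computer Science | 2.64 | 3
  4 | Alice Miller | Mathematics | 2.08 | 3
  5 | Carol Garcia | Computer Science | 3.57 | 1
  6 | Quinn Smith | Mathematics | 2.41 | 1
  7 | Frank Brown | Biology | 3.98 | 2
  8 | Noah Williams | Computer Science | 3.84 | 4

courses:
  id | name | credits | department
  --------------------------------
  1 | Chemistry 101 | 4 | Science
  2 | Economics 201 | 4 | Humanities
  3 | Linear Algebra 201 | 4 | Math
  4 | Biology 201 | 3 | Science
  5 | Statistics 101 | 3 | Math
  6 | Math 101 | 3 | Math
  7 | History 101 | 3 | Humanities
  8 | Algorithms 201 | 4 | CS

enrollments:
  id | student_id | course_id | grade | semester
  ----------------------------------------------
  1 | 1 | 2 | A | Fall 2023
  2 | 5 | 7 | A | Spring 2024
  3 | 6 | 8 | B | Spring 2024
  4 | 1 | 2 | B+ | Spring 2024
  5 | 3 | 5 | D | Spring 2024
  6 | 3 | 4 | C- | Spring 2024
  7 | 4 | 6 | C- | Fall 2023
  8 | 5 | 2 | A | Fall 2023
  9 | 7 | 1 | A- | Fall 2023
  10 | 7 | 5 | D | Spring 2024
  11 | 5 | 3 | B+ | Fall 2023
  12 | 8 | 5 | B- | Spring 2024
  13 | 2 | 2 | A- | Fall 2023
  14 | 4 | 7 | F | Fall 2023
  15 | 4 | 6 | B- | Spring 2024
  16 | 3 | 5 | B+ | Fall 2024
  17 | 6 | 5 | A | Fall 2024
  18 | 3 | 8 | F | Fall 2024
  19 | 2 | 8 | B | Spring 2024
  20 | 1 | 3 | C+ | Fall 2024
SELECT department, MIN(credits) AS min_credits FROM courses GROUP BY department

Execution result:
department | min_credits
CS | 4
Humanities | 3
Math | 3
Science | 3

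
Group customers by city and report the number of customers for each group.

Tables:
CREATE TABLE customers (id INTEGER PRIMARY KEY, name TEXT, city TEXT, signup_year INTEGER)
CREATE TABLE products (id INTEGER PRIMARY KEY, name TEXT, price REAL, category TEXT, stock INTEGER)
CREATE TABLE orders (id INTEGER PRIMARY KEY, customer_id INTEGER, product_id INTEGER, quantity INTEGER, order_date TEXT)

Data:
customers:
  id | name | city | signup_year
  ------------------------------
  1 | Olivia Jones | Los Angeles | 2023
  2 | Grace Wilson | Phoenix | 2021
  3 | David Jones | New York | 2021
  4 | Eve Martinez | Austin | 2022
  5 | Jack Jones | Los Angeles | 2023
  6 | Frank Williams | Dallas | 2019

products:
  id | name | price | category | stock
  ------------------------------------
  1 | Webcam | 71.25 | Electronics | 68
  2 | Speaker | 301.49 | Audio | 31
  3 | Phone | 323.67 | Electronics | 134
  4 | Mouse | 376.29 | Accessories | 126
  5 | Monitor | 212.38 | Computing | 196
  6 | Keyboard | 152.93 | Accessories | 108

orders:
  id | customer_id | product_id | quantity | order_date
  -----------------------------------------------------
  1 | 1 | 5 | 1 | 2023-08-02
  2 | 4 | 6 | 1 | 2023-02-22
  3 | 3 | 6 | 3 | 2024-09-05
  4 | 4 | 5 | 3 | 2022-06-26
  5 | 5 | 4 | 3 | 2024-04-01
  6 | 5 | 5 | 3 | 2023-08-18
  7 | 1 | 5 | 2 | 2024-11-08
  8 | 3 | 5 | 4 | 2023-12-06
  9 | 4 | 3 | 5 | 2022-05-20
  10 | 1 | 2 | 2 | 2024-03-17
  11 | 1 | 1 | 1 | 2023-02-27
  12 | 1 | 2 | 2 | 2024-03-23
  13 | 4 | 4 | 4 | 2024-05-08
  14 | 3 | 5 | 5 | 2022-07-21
SELECT city, COUNT(*) AS n FROM customers GROUP BY city

Execution result:
city | n
Austin | 1
Dallas | 1
Los Angeles | 2
New York | 1
Phoenix | 1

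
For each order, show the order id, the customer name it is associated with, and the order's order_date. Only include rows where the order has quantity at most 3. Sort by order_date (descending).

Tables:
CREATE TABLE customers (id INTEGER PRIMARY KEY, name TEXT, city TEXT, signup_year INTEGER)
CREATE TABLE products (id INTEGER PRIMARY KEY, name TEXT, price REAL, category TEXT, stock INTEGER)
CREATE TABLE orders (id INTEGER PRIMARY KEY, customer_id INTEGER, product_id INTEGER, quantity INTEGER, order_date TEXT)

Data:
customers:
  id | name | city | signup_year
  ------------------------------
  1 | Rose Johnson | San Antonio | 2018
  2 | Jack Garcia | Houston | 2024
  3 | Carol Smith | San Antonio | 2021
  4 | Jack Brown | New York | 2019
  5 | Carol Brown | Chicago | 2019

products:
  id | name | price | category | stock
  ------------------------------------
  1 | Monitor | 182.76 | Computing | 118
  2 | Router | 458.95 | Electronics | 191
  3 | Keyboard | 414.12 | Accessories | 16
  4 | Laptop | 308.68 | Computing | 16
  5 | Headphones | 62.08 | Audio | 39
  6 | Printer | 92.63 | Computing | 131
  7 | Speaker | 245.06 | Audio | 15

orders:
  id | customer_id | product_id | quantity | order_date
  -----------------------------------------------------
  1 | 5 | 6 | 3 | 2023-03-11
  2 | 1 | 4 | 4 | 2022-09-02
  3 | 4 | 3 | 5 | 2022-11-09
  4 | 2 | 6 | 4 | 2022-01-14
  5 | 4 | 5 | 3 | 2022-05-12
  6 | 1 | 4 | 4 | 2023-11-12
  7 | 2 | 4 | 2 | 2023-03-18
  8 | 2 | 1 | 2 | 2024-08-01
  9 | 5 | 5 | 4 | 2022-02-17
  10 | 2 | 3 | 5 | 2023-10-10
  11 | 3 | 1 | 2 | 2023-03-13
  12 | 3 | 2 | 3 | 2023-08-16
SELECT c.id, p.name AS customer, c.order_date FROM orders c JOIN customers p ON c.customer_id = p.id WHERE c.quantity <= 3 ORDER BY c.order_date DESC

Execution result:
id | customer | order_date
8 | Jack Garcia | 2024-08-01
12 | Carol Smith | 2023-08-16
7 | Jack Garcia | 2023-03-18
11 | Carol Smith | 2023-03-13
1 | Carol Brown | 2023-03-11
5 | Jack Brown | 2022-05-12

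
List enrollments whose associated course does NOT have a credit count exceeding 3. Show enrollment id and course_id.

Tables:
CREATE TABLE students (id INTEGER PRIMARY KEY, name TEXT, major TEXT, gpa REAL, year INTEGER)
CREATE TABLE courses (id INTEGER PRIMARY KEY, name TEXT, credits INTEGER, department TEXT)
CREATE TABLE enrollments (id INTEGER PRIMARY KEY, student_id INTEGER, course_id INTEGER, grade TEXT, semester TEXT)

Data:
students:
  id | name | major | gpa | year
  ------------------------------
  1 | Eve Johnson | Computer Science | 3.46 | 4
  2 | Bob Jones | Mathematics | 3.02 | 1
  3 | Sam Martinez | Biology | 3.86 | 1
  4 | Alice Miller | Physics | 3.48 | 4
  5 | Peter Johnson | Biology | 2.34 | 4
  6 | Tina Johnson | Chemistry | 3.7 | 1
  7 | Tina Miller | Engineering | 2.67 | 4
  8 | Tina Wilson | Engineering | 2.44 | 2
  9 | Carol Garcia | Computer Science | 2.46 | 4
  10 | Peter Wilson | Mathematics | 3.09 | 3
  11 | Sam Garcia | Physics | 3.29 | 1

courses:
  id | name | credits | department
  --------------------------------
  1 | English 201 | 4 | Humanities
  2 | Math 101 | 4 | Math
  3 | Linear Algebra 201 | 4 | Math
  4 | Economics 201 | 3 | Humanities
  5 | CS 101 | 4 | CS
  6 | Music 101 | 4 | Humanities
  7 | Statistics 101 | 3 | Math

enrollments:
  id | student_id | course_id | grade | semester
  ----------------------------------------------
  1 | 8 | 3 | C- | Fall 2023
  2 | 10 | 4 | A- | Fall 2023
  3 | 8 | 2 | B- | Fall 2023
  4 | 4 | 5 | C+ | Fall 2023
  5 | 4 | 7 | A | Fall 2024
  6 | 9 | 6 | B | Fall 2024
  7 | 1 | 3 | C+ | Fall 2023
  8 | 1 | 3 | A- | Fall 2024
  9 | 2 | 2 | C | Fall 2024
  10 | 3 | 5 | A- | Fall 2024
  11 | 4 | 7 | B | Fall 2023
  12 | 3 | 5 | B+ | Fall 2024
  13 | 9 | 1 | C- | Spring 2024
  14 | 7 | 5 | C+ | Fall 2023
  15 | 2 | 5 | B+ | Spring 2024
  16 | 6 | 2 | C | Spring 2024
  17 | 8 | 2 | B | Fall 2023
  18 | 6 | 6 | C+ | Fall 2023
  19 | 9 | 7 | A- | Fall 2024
SELECT id, course_id FROM enrollments WHERE course_id NOT IN (SELECT id FROM courses WHERE credits > 3)

Execution result:
id | course_id
2 | 4
5 | 7
11 | 7
19 | 7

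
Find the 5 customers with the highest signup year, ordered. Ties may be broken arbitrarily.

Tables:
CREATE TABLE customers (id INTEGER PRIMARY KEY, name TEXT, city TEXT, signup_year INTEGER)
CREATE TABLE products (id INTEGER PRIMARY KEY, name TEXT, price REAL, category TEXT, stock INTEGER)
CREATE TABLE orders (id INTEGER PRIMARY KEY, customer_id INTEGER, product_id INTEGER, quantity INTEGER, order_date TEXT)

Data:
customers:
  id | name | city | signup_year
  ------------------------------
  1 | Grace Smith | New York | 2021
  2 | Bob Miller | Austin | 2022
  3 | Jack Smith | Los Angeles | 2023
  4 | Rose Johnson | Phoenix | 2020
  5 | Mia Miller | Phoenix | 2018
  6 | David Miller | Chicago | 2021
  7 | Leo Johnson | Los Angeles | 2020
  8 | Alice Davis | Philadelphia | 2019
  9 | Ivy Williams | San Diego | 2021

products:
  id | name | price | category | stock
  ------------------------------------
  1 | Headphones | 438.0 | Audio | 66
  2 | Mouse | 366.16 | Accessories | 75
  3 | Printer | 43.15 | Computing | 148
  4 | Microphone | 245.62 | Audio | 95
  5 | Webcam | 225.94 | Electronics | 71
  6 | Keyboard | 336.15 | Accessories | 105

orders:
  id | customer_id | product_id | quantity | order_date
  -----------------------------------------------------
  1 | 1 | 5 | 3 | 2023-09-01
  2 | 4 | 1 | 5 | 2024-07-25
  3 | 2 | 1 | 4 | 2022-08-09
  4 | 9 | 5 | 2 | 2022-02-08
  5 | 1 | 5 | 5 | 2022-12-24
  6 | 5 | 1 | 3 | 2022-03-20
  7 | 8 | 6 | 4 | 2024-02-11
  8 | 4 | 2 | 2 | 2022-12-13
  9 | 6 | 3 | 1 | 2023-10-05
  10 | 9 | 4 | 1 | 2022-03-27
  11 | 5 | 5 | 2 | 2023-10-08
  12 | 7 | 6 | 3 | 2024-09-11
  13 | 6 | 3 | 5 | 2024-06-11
SELECT name, signup_year FROM customers ORDER BY signup_year DESC LIMIT 5

Execution result:
name | signup_year
Jack Smith | 2023
Bob Miller | 2022
Grace Smith | 2021
David Miller | 2021
Ivy Williams | 2021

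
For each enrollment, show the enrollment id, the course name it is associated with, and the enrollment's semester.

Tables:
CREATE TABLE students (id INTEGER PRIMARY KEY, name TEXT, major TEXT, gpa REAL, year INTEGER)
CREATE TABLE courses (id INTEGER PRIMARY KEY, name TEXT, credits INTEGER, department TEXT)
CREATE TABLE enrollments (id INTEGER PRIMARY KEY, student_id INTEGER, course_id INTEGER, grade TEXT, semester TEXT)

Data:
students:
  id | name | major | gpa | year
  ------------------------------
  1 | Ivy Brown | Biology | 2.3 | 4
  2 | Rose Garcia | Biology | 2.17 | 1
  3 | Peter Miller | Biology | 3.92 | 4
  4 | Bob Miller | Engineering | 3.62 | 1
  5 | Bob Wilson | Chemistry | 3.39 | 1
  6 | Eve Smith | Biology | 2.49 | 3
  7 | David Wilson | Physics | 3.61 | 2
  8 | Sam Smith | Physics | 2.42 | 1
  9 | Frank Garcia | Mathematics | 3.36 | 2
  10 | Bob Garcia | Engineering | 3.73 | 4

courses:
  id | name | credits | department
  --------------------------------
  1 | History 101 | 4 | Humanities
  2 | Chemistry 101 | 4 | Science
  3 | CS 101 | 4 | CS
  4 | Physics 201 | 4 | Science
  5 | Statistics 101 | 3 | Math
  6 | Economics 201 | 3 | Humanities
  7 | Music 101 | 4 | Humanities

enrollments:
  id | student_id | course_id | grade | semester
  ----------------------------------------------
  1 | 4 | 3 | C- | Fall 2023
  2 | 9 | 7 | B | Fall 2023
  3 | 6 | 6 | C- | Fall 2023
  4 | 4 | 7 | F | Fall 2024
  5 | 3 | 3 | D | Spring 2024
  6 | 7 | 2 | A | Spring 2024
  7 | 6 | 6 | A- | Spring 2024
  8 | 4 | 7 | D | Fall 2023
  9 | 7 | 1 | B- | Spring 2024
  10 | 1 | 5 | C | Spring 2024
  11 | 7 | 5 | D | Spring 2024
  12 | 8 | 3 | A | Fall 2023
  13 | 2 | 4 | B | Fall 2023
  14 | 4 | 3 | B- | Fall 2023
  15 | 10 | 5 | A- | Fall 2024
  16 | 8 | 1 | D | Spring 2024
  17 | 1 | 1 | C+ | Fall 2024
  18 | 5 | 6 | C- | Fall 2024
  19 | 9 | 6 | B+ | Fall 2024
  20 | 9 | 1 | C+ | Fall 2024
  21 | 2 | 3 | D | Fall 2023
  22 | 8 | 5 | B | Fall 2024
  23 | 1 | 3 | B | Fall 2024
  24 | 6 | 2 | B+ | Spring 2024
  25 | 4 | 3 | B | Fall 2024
SELECT c.id, p.name AS course, c.semester FROM enrollments c JOIN courses p ON c.course_id = p.id

Execution result:
id | course | semester
1 | CS 101 | Fall 2023
2 | Music 101 | Fall 2023
3 | Economics 201 | Fall 2023
4 | Music 101 | Fall 2024
5 | CS 101 | Spring 2024
6 | Chemistry 101 | Spring 2024
7 | Economics 201 | Spring 2024
8 | Music 101 | Fall 2023
9 | History 101 | Spring 2024
10 | Statistics 101 | Spring 2024
11 | Statistics 101 | Spring 2024
12 | CS 101 | Fall 2023
13 | Physics 201 | Fall 2023
14 | CS 101 | Fall 2023
15 | Statistics 101 | Fall 2024
16 | History 101 | Spring 2024
17 | History 101 | Fall 2024
18 | Economics 201 | Fall 2024
19 | Economics 201 | Fall 2024
20 | History 101 | Fall 2024
21 | CS 101 | Fall 2023
22 | Statistics 101 | Fall 2024
23 | CS 101 | Fall 2024
24 | Chemistry 101 | Spring 2024
25 | CS 101 | Fall 2024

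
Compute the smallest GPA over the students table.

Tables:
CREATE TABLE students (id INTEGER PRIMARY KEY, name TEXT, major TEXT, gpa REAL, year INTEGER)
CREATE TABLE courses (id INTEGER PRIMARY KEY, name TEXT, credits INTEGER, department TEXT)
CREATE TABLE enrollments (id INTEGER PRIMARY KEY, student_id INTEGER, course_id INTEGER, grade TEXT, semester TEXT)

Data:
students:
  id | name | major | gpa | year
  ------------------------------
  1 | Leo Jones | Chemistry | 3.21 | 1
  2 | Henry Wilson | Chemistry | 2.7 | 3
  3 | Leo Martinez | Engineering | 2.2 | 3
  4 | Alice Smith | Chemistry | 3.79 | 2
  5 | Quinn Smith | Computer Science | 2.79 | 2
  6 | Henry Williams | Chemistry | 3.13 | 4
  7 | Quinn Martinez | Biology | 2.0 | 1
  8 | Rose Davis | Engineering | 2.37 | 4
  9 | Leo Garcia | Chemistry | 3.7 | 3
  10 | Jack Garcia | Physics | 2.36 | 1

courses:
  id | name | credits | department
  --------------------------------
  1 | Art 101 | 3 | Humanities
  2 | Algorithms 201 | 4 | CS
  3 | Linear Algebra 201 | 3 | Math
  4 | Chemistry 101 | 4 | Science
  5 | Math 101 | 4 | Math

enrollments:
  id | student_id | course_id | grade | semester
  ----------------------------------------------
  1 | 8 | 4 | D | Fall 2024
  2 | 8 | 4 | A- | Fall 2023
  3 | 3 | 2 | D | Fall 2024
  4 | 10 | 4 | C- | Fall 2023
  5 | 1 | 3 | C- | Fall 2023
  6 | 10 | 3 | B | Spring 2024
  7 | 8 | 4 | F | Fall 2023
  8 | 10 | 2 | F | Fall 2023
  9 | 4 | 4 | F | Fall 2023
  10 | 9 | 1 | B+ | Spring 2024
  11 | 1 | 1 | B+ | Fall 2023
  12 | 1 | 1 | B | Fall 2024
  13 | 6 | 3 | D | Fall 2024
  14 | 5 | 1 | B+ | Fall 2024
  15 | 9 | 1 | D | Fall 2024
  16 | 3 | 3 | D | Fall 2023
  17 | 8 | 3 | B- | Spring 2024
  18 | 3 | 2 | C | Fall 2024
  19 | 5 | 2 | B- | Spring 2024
SELECT MIN(gpa) FROM students

Execution result:
2.00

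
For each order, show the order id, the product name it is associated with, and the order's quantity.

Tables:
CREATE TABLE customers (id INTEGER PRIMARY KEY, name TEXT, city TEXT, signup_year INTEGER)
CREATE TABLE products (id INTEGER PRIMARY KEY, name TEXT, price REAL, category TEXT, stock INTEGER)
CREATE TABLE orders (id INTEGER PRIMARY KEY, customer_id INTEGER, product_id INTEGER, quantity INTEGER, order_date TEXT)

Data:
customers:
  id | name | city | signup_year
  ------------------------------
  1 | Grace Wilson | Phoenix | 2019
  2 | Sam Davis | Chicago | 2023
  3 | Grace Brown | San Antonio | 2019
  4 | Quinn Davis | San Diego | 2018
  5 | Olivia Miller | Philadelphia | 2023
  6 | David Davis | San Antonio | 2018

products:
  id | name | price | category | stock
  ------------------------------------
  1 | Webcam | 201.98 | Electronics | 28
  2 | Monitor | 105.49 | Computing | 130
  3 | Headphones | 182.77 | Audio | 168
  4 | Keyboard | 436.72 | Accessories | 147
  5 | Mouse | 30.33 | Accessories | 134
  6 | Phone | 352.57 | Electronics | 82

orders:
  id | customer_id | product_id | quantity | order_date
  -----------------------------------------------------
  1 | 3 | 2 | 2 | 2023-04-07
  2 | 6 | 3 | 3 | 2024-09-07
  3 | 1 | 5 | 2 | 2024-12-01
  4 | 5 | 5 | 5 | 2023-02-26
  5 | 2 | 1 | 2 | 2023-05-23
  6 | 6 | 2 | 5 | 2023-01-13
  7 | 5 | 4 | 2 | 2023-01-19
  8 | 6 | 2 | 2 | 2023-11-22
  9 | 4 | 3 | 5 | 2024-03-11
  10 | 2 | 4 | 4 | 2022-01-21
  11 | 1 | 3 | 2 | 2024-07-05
SELECT c.id, p.name AS product, c.quantity FROM orders c JOIN products p ON c.product_id = p.id

Execution result:
id | product | quantity
1 | Monitor | 2
2 | Headphones | 3
3 | Mouse | 2
4 | Mouse | 5
5 | Webcam | 2
6 | Monitor | 5
7 | Keyboard | 2
8 | Monitor | 2
9 | Headphones | 5
10 | Keyboard | 4
11 | Headphones | 2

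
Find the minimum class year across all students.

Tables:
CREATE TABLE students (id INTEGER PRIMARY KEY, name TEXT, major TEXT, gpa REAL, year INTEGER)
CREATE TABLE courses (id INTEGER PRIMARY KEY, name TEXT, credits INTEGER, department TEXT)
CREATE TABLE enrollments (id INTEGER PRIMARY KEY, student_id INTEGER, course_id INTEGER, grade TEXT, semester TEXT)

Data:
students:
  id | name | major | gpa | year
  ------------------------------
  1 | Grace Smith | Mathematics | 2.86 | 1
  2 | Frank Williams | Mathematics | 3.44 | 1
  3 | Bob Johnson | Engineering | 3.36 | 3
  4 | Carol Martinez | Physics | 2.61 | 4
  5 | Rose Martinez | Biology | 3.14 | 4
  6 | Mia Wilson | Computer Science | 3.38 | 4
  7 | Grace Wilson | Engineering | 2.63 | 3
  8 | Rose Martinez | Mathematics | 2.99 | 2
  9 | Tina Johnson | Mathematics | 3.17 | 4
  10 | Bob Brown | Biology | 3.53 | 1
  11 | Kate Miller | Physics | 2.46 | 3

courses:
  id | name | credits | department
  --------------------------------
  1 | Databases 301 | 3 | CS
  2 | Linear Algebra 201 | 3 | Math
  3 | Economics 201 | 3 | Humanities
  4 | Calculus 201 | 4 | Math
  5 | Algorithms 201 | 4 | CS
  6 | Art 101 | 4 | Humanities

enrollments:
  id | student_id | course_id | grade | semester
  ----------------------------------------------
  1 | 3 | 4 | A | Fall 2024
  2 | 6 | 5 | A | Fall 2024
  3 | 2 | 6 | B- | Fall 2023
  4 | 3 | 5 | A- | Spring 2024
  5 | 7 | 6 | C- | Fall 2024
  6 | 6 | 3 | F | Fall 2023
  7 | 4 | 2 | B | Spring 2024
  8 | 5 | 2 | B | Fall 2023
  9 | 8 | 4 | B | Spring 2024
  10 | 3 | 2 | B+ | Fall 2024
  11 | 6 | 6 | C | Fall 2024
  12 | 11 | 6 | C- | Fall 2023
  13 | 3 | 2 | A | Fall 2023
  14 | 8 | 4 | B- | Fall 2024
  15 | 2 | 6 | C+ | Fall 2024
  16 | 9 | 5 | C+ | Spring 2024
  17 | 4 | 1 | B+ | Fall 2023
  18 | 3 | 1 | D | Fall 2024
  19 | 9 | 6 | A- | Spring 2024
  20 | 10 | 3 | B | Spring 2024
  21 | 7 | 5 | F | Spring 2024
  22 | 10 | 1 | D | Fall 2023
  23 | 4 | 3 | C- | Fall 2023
SELECT MIN(year) FROM students

Execution result:
1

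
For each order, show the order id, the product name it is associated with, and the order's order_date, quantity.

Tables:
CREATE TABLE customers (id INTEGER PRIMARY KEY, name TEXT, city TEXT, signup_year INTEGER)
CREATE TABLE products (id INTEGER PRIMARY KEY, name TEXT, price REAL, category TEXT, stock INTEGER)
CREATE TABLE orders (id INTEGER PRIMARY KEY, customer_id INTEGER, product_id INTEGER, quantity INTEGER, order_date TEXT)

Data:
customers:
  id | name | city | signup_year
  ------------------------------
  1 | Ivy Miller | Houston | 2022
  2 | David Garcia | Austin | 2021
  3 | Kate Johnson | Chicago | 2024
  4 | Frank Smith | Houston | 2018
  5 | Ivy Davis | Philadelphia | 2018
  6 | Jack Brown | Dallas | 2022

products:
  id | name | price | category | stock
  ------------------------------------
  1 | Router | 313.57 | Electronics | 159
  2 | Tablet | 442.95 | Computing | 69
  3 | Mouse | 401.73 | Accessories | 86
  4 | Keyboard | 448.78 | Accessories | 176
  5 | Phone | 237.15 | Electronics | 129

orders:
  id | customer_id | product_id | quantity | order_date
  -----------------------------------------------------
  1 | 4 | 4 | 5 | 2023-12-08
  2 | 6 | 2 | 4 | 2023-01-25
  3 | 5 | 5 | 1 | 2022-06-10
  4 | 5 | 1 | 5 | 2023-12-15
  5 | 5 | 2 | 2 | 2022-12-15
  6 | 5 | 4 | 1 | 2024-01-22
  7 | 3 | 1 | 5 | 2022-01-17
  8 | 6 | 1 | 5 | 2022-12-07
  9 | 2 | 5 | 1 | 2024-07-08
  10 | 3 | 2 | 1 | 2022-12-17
SELECT c.id, p.name AS product, c.order_date, c.quantity FROM orders c JOIN products p ON c.product_id = p.id

Execution result:
id | product | order_date | quantity
1 | Keyboard | 2023-12-08 | 5
2 | Tablet | 2023-01-25 | 4
3 | Phone | 2022-06-10 | 1
4 | Router | 2023-12-15 | 5
5 | Tablet | 2022-12-15 | 2
6 | Keyboard | 2024-01-22 | 1
7 | Router | 2022-01-17 | 5
8 | Router | 2022-12-07 | 5
9 | Phone | 2024-07-08 | 1
10 | Tablet | 2022-12-17 | 1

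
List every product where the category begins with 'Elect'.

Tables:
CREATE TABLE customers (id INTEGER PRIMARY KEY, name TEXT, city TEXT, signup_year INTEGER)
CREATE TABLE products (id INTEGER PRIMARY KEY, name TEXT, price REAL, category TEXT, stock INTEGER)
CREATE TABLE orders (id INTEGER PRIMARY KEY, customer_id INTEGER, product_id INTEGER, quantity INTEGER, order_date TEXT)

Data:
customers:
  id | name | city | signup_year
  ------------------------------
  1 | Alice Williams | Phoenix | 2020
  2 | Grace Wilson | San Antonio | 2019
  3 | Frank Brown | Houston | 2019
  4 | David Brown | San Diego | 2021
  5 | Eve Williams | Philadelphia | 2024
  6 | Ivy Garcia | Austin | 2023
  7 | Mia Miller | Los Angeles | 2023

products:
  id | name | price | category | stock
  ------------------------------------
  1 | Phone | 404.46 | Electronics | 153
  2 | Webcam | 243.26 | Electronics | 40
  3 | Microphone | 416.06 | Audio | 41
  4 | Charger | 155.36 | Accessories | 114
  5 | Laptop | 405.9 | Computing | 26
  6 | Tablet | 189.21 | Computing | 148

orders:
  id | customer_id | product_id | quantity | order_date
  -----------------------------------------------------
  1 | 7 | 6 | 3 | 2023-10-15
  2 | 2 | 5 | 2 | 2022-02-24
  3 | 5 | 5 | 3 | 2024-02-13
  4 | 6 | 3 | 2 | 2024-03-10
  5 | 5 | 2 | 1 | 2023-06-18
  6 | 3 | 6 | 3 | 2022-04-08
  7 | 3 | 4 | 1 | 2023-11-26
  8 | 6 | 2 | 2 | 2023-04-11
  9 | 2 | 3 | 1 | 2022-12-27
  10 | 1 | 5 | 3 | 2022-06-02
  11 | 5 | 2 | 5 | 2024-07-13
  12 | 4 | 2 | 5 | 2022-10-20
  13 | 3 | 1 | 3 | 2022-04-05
SELECT name, category FROM products WHERE category LIKE 'Elect%'

Execution result:
name | category
Phone | Electronics
Webcam | Electronics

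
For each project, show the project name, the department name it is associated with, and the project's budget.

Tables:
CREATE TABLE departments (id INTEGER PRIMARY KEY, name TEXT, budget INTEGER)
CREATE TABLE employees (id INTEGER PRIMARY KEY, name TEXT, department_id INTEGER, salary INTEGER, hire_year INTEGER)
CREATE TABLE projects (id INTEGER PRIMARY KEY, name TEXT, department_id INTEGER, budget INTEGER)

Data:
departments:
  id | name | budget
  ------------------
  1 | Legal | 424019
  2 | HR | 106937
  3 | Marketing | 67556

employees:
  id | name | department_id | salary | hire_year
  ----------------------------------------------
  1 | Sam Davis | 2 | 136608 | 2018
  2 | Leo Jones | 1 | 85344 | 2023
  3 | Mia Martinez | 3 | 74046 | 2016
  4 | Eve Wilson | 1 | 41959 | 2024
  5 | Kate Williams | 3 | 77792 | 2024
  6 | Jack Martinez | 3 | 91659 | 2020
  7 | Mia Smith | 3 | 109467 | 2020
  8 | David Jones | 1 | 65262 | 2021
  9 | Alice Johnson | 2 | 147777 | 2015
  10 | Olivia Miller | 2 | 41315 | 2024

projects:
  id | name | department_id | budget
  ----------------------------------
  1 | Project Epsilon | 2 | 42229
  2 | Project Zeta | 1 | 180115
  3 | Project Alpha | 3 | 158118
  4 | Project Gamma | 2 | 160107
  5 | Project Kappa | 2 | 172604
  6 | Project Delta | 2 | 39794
SELECT c.name, p.name AS department, c.budget FROM projects c JOIN departments p ON c.department_id = p.id

Execution result:
name | department | budget
Project Epsilon | HR | 42229
Project Zeta | Legal | 180115
Project Alpha | Marketing | 158118
Project Gamma | HR | 160107
Project Kappa | HR | 172604
Project Delta | HR | 39794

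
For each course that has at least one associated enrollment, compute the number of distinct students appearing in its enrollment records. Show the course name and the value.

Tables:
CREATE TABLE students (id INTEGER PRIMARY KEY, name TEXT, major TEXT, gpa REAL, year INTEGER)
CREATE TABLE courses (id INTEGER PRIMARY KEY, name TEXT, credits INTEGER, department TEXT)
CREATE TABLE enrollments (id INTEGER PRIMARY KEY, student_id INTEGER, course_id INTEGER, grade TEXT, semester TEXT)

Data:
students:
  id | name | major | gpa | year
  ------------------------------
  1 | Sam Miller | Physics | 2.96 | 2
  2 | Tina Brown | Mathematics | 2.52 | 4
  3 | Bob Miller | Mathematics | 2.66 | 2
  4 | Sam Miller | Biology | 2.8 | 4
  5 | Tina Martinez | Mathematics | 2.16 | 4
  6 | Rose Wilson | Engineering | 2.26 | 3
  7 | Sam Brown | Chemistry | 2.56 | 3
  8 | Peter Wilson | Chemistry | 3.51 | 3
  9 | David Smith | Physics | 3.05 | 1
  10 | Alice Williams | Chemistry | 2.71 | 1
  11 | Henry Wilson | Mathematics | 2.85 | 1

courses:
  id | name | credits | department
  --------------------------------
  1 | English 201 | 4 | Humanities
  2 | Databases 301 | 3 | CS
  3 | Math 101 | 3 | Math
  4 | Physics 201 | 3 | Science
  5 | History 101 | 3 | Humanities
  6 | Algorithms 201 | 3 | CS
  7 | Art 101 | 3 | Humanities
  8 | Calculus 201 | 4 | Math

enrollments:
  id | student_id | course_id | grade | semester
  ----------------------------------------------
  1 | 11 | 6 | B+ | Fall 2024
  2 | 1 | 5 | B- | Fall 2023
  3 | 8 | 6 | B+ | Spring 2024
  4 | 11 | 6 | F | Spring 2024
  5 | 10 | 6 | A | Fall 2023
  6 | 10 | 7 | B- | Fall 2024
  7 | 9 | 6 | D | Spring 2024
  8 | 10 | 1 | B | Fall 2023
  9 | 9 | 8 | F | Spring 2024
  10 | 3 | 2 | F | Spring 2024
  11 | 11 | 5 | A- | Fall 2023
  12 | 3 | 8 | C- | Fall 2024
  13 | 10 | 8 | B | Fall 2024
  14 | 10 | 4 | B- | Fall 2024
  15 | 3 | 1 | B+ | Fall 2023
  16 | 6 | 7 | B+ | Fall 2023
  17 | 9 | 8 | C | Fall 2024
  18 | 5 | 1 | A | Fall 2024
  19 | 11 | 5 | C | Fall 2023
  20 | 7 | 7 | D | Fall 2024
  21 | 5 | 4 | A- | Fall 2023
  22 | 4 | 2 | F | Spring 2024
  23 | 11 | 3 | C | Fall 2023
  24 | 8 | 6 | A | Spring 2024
SELECT p.name, COUNT(DISTINCT c.student_id) AS distinct_student_count FROM enrollments c JOIN courses p ON c.course_id = p.id GROUP BY p.id, p.name

Execution result:
name | distinct_student_count
English 201 | 3
Databases 301 | 2
Math 101 | 1
Physics 201 | 2
History 101 | 2
Algorithms 201 | 4
Art 101 | 3
Calculus 201 | 3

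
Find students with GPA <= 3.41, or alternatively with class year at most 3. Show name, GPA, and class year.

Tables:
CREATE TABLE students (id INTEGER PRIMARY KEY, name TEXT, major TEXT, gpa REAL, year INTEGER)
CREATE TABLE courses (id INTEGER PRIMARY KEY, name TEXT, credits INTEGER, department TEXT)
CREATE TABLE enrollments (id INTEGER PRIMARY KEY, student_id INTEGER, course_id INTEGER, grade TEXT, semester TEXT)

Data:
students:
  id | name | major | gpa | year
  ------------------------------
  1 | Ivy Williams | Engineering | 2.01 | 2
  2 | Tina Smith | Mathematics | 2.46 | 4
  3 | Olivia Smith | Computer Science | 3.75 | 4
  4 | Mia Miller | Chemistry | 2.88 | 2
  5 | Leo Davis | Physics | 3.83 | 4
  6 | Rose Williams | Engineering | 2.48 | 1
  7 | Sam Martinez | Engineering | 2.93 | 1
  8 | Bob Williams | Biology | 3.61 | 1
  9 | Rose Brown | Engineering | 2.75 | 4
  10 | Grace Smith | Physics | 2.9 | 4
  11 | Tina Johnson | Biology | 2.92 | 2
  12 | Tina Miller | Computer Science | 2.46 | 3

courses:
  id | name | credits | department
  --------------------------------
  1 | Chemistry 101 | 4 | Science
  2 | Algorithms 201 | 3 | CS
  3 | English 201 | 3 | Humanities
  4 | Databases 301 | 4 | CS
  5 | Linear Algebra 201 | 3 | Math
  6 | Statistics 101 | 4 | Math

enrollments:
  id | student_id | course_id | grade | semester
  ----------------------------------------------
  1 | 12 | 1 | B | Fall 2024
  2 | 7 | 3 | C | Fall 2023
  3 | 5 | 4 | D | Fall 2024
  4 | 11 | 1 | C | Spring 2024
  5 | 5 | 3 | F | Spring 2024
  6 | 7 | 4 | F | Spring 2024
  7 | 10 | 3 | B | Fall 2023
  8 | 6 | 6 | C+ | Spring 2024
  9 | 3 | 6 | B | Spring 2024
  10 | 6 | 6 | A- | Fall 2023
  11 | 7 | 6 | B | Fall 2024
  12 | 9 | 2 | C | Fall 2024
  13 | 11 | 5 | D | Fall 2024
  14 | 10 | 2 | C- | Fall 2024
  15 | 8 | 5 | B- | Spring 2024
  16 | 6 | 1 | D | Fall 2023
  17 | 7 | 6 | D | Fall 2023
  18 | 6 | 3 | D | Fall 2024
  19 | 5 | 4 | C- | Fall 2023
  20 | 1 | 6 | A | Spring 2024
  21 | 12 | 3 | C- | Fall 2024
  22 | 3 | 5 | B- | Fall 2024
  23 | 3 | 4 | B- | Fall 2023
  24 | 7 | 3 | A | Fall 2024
SELECT name, gpa, year FROM students WHERE gpa <= 3.41 OR year <= 3

Execution result:
name | gpa | year
Ivy Williams | 2.01 | 2
Tina Smith | 2.46 | 4
Mia Miller | 2.88 | 2
Rose Williams | 2.48 | 1
Sam Martinez | 2.93 | 1
Bob Williams | 3.61 | 1
Rose Brown | 2.75 | 4
Grace Smith | 2.90 | 4
Tina Johnson | 2.92 | 2
Tina Miller | 2.46 | 3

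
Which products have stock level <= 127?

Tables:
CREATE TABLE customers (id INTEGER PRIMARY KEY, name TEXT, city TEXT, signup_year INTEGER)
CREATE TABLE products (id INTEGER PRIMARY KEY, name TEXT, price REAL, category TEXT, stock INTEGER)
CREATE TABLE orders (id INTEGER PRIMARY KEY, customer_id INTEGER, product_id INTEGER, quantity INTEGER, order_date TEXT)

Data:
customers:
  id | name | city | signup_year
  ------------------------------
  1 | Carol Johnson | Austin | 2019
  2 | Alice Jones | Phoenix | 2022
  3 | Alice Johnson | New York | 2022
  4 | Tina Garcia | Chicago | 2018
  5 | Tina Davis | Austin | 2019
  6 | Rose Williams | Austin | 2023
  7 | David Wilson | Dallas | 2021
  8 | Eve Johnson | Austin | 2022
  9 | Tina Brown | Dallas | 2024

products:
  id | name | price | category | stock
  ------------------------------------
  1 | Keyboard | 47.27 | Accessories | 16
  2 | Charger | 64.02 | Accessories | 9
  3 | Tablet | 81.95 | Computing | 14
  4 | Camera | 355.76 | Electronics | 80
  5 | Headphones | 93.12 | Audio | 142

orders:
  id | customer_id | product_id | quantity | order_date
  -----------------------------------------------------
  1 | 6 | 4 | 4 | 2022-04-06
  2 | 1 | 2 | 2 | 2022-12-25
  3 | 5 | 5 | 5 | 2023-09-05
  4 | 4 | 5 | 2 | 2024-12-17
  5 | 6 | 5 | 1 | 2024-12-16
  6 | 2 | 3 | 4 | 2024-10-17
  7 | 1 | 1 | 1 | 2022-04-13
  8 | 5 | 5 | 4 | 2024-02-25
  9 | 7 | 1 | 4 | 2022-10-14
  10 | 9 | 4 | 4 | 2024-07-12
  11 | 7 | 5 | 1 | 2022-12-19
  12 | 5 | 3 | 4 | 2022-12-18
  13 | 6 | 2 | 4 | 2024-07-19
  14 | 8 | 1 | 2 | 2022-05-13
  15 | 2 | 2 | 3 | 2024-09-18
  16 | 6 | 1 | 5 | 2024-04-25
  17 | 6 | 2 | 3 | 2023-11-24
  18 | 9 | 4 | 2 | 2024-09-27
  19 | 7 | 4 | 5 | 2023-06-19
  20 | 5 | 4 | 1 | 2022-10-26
SELECT name, stock FROM products WHERE stock <= 127

Execution result:
name | stock
Keyboard | 16
Charger | 9
Tablet | 14
Camera | 80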